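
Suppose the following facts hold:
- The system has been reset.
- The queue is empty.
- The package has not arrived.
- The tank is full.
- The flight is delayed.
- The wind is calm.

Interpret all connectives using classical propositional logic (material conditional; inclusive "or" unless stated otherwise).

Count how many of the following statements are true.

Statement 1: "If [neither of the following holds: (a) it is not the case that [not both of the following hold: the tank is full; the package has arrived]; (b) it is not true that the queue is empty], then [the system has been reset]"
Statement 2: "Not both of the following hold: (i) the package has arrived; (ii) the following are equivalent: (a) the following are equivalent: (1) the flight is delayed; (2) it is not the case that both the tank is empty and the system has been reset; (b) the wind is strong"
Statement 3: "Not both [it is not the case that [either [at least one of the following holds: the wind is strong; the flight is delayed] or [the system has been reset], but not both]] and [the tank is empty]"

Let S = "the tank is full" (T), R = "the package has arrived" (F), Q = "the queue is empty" (T), P = "the system has been reset" (T), U = "the flight is delayed" (T), V = "the wind is strong" (F).

Statement 1: Parsed as (¬(S ↑ R) ↓ ¬Q) → P

S ↑ R = T ↑ F = T
¬(S ↑ R) = ¬T = F
¬Q = ¬T = F
¬(S ↑ R) ↓ ¬Q = F ↓ F = T
(¬(S ↑ R) ↓ ¬Q) → P = T → T = T
Hence Statement 1 is true.

Statement 2: Parsed as R ↑ ((U ↔ (¬S ↑ P)) ↔ V)

¬S = ¬T = F
¬S ↑ P = F ↑ T = T
U ↔ (¬S ↑ P) = T ↔ T = T
(U ↔ (¬S ↑ P)) ↔ V = T ↔ F = F
R ↑ ((U ↔ (¬S ↑ P)) ↔ V) = F ↑ F = T
Hence Statement 2 is true.

Statement 3: Formalization: ¬((V ∨ U) ⊕ P) ↑ ¬S

V ∨ U = F ∨ T = T
(V ∨ U) ⊕ P = T ⊕ T = F
¬((V ∨ U) ⊕ P) = ¬F = T
¬S = ¬T = F
¬((V ∨ U) ⊕ P) ↑ ¬S = T ↑ F = T
Thus Statement 3 is true.

True statements: 3 (Statement 1, Statement 2, Statement 3).

3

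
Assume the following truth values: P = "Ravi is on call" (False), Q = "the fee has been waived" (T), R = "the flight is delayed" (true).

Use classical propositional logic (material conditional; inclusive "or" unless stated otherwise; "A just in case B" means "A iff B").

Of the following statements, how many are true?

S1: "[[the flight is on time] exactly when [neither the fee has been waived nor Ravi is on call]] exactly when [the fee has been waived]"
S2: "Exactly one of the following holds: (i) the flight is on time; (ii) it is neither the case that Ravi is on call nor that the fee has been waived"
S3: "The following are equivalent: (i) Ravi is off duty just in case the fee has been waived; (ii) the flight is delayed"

S1: Parsed as (¬R ↔ (Q ↓ P)) ↔ Q

¬R = ¬T = F
Q ↓ P = T ↓ F = F
¬R ↔ (Q ↓ P) = F ↔ F = T
(¬R ↔ (Q ↓ P)) ↔ Q = T ↔ T = T
Thus S1 is true.

S2: In symbols: ¬R ⊕ (P ↓ Q)

¬R = ¬T = F
P ↓ Q = F ↓ T = F
¬R ⊕ (P ↓ Q) = F ⊕ F = F
So S2 is false.

S3: Parsed as (¬P ↔ Q) ↔ R

¬P = ¬F = T
¬P ↔ Q = T ↔ T = T
(¬P ↔ Q) ↔ R = T ↔ T = T
Hence S3 is true.

True statements: 2 (S1, S3).

2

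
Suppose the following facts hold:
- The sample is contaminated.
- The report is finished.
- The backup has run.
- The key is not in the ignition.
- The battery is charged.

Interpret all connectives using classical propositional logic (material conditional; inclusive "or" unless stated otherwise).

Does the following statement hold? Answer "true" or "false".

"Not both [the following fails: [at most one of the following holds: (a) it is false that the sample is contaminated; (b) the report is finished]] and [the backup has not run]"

True.

Let P = "the sample is contaminated" (T), Q = "the report is finished" (T), R = "the backup has run" (T).
This is ~(~P nand Q) nand ~R.

~P = ~T = F
~P nand Q = F nand T = T
~(~P nand Q) = ~T = F
~R = ~T = F
~(~P nand Q) nand ~R = F nand F = T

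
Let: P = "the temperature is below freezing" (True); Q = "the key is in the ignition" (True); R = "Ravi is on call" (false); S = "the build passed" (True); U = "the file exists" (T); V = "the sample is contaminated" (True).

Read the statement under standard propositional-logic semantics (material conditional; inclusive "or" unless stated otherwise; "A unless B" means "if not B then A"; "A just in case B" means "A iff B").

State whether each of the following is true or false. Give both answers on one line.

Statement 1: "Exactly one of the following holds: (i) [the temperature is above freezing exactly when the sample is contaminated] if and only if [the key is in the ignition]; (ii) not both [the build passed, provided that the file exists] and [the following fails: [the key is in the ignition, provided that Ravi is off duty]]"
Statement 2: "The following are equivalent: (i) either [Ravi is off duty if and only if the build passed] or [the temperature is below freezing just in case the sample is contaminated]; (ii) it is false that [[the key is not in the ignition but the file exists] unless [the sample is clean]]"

Statement 1 True; Statement 2 True

Statement 1: Parsed as ((~P <-> V) <-> Q) xor ((U -> S) nand ~(~R -> Q))

~P = ~T = F
~P <-> V = F <-> T = F
(~P <-> V) <-> Q = F <-> T = F
U -> S = T -> T = T
~R = ~F = T
~R -> Q = T -> T = T
~(~R -> Q) = ~T = F
(U -> S) nand ~(~R -> Q) = T nand F = T
((~P <-> V) <-> Q) xor ((U -> S) nand ~(~R -> Q)) = F xor T = T
Hence Statement 1 is true.

Statement 2: Formalization: ((~R <-> S) | (P <-> V)) <-> ~((~Q & U) | ~V)

~R = ~F = T
~R <-> S = T <-> T = T
P <-> V = T <-> T = T
(~R <-> S) | (P <-> V) = T | T = T
~Q = ~T = F
~Q & U = F & T = F
~V = ~T = F
(~Q & U) | ~V = F | F = F
~((~Q & U) | ~V) = ~F = T
((~R <-> S) | (P <-> V)) <-> ~((~Q & U) | ~V) = T <-> T = T
Thus Statement 2 is true.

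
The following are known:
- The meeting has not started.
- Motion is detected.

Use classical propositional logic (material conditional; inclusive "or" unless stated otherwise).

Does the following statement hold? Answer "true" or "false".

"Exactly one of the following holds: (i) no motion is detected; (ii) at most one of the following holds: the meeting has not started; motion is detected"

Let Q = "motion is detected" (True), P = "the meeting has started" (False).
Formalization: not Q xor (not P nand Q)

not Q = not True = False
not P = not False = True
not P nand Q = True nand True = False
not Q xor (not P nand Q) = False xor False = False

The statement is false.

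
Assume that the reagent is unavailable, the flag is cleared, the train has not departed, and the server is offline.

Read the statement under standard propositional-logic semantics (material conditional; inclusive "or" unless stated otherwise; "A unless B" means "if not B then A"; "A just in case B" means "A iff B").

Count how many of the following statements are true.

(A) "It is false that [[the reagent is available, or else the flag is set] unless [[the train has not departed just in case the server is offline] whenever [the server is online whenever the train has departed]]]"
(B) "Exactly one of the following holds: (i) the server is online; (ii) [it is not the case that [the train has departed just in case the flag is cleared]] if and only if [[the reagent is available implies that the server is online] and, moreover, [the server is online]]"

0

Let P = "the reagent is available" (F), Q = "the flag is set" (F), R = "the train has departed" (F), S = "the server is online" (F).

(A): This is ~((P | Q) | ((R -> S) -> (~R <-> ~S))).

P | Q = F | F = F
R -> S = F -> F = T
~R = ~F = T
~S = ~F = T
~R <-> ~S = T <-> T = T
(R -> S) -> (~R <-> ~S) = T -> T = T
(P | Q) | ((R -> S) -> (~R <-> ~S)) = F | T = T
~((P | Q) | ((R -> S) -> (~R <-> ~S))) = ~T = F
Thus (A) is false.

(B): In symbols: S xor (~(R <-> ~Q) <-> ((P -> S) & S))

~Q = ~F = T
R <-> ~Q = F <-> T = F
~(R <-> ~Q) = ~F = T
P -> S = F -> F = T
(P -> S) & S = T & F = F
~(R <-> ~Q) <-> ((P -> S) & S) = T <-> F = F
S xor (~(R <-> ~Q) <-> ((P -> S) & S)) = F xor F = F
Thus (B) is false.

Count: 0.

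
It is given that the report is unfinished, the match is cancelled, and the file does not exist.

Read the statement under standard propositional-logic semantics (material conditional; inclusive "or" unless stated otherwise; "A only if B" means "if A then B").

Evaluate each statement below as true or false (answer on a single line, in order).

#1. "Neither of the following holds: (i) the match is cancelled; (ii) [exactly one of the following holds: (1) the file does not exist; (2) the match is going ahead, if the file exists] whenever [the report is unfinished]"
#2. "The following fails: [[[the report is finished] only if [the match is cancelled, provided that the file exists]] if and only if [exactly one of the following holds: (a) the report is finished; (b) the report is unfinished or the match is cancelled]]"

Let Q = "the match is cancelled" (T), N = "the report is finished" (F), R = "the file exists" (F).

#1: In symbols: Q ↓ (¬N → (¬R ⊕ (R → ¬Q)))

¬N = ¬F = T
¬R = ¬F = T
¬Q = ¬T = F
R → ¬Q = F → F = T
¬R ⊕ (R → ¬Q) = T ⊕ T = F
¬N → (¬R ⊕ (R → ¬Q)) = T → F = F
Q ↓ (¬N → (¬R ⊕ (R → ¬Q))) = T ↓ F = F
Thus #1 is false.

#2: Formalization: ¬((N → (R → Q)) ↔ (N ⊕ (¬N ∨ Q)))

R → Q = F → T = T
N → (R → Q) = F → T = T
¬N = ¬F = T
¬N ∨ Q = T ∨ T = T
N ⊕ (¬N ∨ Q) = F ⊕ T = T
(N → (R → Q)) ↔ (N ⊕ (¬N ∨ Q)) = T ↔ T = T
¬((N → (R → Q)) ↔ (N ⊕ (¬N ∨ Q))) = ¬T = F
Thus #2 is false.

#1 F, #2 F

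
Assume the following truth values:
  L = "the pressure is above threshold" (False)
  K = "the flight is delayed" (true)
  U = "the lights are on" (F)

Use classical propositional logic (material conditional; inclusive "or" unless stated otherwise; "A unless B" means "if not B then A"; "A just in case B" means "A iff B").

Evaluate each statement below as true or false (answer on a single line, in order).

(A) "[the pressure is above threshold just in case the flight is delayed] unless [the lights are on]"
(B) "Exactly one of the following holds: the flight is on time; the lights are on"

(A) false, (B) false

(A): Formalization: (L ↔ K) ∨ U

L ↔ K = F ↔ T = F
(L ↔ K) ∨ U = F ∨ F = F
Hence (A) is false.

(B): In symbols: ¬K ⊕ U

¬K = ¬T = F
¬K ⊕ U = F ⊕ F = F
So (B) is false.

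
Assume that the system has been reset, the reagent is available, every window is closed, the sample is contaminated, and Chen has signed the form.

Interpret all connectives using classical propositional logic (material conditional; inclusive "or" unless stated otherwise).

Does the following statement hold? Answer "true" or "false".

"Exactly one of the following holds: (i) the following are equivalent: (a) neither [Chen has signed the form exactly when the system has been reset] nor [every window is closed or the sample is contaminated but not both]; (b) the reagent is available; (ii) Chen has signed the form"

True.

Let N = "Chen has signed the form" (T), M = "the system has been reset" (T), S = "a window is open" (F), K = "the sample is contaminated" (T), G = "the reagent is available" (T).
This is (((N ↔ M) ↓ (¬S ⊕ K)) ↔ G) ⊕ N.

N ↔ M = T ↔ T = T
¬S = ¬F = T
¬S ⊕ K = T ⊕ T = F
(N ↔ M) ↓ (¬S ⊕ K) = T ↓ F = F
((N ↔ M) ↓ (¬S ⊕ K)) ↔ G = F ↔ T = F
(((N ↔ M) ↓ (¬S ⊕ K)) ↔ G) ⊕ N = F ⊕ T = T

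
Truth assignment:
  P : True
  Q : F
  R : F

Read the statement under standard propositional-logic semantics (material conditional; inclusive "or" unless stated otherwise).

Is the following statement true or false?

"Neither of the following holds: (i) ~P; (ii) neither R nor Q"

Values: P=T, R=F, Q=F.
This is ~P nor (R nor Q).

~P = ~T = F
R nor Q = F nor F = T
~P nor (R nor Q) = F nor T = F

The statement is false.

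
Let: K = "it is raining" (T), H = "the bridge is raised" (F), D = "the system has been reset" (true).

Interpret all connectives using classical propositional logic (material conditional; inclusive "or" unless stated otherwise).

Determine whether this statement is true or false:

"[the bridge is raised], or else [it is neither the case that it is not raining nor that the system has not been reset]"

True

Values: H=False, K=True, D=True.
Parsed as H or (not K nor not D)

not K = not True = False
not D = not True = False
not K nor not D = False nor False = True
H or (not K nor not D) = False or True = True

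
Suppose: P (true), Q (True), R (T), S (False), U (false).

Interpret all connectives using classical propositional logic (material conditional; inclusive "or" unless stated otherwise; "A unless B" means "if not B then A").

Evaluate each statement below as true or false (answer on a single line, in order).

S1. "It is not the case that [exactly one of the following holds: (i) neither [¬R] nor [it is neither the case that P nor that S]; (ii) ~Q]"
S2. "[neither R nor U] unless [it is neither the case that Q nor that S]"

S1 false, S2 false

S1: Parsed as ~((~R nor (P nor S)) xor ~Q)

~R = ~T = F
P nor S = T nor F = F
~R nor (P nor S) = F nor F = T
~Q = ~T = F
(~R nor (P nor S)) xor ~Q = T xor F = T
~((~R nor (P nor S)) xor ~Q) = ~T = F
So S1 is false.

S2: In symbols: (R nor U) | (Q nor S)

R nor U = T nor F = F
Q nor S = T nor F = F
(R nor U) | (Q nor S) = F | F = F
Hence S2 is false.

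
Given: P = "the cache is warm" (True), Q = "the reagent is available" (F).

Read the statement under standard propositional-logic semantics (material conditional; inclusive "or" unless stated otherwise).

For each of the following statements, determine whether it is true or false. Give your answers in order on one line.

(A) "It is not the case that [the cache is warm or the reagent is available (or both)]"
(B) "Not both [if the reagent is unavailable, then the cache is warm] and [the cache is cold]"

(A): This is ~(P | Q).

P | Q = T | F = T
~(P | Q) = ~T = F
So (A) is false.

(B): In symbols: (~Q -> P) nand ~P

~Q = ~F = T
~Q -> P = T -> T = T
~P = ~T = F
(~Q -> P) nand ~P = T nand F = T
Hence (B) is true.

(A) false / (B) true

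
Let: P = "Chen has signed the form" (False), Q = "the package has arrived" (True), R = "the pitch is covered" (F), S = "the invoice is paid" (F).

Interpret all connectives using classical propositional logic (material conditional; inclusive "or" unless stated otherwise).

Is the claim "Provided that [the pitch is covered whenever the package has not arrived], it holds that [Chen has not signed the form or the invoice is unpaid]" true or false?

Values: Q=T, R=F, P=F, S=F.
In symbols: (~Q -> R) -> (~P | ~S)

~Q = ~T = F
~Q -> R = F -> F = T
~P = ~F = T
~S = ~F = T
~P | ~S = T | T = T
(~Q -> R) -> (~P | ~S) = T -> T = T

True.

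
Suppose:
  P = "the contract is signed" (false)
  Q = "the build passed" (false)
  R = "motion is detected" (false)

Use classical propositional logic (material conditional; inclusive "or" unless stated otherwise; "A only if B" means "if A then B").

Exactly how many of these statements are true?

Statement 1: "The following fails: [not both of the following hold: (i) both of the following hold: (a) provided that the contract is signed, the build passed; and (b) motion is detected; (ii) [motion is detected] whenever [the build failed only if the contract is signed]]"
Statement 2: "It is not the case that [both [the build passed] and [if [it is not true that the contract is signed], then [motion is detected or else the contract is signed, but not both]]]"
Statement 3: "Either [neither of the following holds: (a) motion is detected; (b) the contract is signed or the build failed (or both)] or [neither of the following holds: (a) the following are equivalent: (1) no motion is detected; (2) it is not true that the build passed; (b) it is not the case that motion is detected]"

1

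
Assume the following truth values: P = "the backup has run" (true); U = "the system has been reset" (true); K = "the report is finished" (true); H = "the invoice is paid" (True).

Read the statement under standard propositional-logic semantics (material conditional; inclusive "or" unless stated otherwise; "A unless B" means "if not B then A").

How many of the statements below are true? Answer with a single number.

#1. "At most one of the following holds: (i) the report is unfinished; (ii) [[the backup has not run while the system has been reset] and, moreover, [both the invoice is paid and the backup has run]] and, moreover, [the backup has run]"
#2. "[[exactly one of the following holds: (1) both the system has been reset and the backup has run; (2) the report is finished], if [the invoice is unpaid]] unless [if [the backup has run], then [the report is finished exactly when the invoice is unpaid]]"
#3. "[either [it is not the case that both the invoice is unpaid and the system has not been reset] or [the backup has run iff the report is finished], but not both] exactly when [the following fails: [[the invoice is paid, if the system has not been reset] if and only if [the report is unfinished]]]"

2

#1: Formalization: ~K nand (((~P & U) & (H & P)) & P)

~K = ~T = F
~P = ~T = F
~P & U = F & T = F
H & P = T & T = T
(~P & U) & (H & P) = F & T = F
((~P & U) & (H & P)) & P = F & T = F
~K nand (((~P & U) & (H & P)) & P) = F nand F = T
Hence #1 is true.

#2: In symbols: (~H -> ((U & P) xor K)) | (P -> (K <-> ~H))

~H = ~T = F
U & P = T & T = T
(U & P) xor K = T xor T = F
~H -> ((U & P) xor K) = F -> F = T
~H = ~T = F
K <-> ~H = T <-> F = F
P -> (K <-> ~H) = T -> F = F
(~H -> ((U & P) xor K)) | (P -> (K <-> ~H)) = T | F = T
Hence #2 is true.

#3: Formalization: ((~H nand ~U) xor (P <-> K)) <-> ~((~U -> H) <-> ~K)

~H = ~T = F
~U = ~T = F
~H nand ~U = F nand F = T
P <-> K = T <-> T = T
(~H nand ~U) xor (P <-> K) = T xor T = F
~U = ~T = F
~U -> H = F -> T = T
~K = ~T = F
(~U -> H) <-> ~K = T <-> F = F
~((~U -> H) <-> ~K) = ~F = T
((~H nand ~U) xor (P <-> K)) <-> ~((~U -> H) <-> ~K) = F <-> T = F
Hence #3 is false.

Count: 2.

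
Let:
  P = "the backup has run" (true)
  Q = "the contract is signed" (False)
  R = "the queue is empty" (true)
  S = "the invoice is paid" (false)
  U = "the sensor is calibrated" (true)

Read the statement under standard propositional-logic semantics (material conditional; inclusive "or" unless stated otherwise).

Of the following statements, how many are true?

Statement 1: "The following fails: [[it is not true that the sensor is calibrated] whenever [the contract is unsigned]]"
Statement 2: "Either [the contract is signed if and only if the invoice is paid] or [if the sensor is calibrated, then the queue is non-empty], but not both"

2

Statement 1: In symbols: not (not Q -> not U)

not Q = not False = True
not U = not True = False
not Q -> not U = True -> False = False
not (not Q -> not U) = not False = True
Hence Statement 1 is true.

Statement 2: This is (Q iff S) xor (U -> not R).

Q iff S = False iff False = True
not R = not True = False
U -> not R = True -> False = False
(Q iff S) xor (U -> not R) = True xor False = True
So Statement 2 is true.

Count: 2.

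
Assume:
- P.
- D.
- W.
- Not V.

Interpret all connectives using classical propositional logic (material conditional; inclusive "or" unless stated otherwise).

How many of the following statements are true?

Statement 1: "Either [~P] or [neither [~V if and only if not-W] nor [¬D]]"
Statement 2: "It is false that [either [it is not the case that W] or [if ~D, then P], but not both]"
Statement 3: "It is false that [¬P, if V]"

1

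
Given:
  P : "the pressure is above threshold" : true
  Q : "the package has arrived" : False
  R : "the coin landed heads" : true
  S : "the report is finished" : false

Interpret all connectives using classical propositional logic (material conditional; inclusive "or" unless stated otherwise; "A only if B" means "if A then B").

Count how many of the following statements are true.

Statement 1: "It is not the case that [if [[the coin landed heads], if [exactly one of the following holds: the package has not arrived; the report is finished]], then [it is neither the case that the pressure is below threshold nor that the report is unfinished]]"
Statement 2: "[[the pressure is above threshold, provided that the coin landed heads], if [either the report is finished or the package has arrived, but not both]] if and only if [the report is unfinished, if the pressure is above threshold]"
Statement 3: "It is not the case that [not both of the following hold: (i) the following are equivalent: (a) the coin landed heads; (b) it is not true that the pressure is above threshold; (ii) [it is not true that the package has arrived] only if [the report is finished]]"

Statement 1: This is not (((not Q xor S) -> R) -> (not P nor not S)).

not Q = not False = True
not Q xor S = True xor False = True
(not Q xor S) -> R = True -> True = True
not P = not True = False
not S = not False = True
not P nor not S = False nor True = False
((not Q xor S) -> R) -> (not P nor not S) = True -> False = False
not (((not Q xor S) -> R) -> (not P nor not S)) = not False = True
So Statement 1 is true.

Statement 2: This is ((S xor Q) -> (R -> P)) iff (P -> not S).

S xor Q = False xor False = False
R -> P = True -> True = True
(S xor Q) -> (R -> P) = False -> True = True
not S = not False = True
P -> not S = True -> True = True
((S xor Q) -> (R -> P)) iff (P -> not S) = True iff True = True
Hence Statement 2 is true.

Statement 3: Formalization: not ((R iff not P) nand (not Q -> S))

not P = not True = False
R iff not P = True iff False = False
not Q = not False = True
not Q -> S = True -> False = False
(R iff not P) nand (not Q -> S) = False nand False = True
not ((R iff not P) nand (not Q -> S)) = not True = False
So Statement 3 is false.

True statements: 2 (Statement 1, Statement 2).

2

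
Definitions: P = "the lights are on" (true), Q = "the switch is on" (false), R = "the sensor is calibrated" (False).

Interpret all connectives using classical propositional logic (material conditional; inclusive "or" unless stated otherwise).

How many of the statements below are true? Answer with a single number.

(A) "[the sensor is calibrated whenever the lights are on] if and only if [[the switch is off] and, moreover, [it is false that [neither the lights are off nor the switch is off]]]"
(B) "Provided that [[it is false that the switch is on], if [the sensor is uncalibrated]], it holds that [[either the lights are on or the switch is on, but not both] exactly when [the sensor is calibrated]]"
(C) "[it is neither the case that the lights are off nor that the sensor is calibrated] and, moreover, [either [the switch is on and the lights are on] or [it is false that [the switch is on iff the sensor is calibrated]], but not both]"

0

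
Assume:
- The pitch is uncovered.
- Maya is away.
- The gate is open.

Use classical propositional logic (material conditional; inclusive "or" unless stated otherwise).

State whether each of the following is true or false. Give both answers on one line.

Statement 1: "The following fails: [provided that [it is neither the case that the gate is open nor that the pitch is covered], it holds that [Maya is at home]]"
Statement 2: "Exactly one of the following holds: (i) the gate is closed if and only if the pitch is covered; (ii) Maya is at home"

Let N = "the gate is open" (T), W = "the pitch is covered" (F), H = "Maya is at home" (F).

Statement 1: Formalization: ¬((N ↓ W) → H)

N ↓ W = T ↓ F = F
(N ↓ W) → H = F → F = T
¬((N ↓ W) → H) = ¬T = F
So Statement 1 is false.

Statement 2: In symbols: (¬N ↔ W) ⊕ H

¬N = ¬T = F
¬N ↔ W = F ↔ F = T
(¬N ↔ W) ⊕ H = T ⊕ F = T
Thus Statement 2 is true.

Statement 1 F, Statement 2 T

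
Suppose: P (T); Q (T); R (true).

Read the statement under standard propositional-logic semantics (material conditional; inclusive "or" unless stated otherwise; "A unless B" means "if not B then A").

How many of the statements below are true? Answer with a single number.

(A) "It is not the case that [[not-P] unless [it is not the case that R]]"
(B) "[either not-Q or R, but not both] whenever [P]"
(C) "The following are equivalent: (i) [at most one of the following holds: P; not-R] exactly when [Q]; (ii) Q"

(A): In symbols: ~(~P | ~R)

~P = ~T = F
~R = ~T = F
~P | ~R = F | F = F
~(~P | ~R) = ~F = T
Thus (A) is true.

(B): Formalization: P -> (~Q xor R)

~Q = ~T = F
~Q xor R = F xor T = T
P -> (~Q xor R) = T -> T = T
Hence (B) is true.

(C): This is ((P nand ~R) <-> Q) <-> Q.

~R = ~T = F
P nand ~R = T nand F = T
(P nand ~R) <-> Q = T <-> T = T
((P nand ~R) <-> Q) <-> Q = T <-> T = T
Hence (C) is true.

True statements: 3 ((A), (B), (C)).

3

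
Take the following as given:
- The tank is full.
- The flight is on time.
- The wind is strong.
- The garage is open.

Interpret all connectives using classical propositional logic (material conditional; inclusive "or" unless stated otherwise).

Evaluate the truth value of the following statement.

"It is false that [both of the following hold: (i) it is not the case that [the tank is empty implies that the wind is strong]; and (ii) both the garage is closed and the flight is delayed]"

Let P = "the tank is full" (True), R = "the wind is strong" (True), S = "the garage is closed" (False), Q = "the flight is delayed" (False).
In symbols: not (not (not P -> R) and (S and Q))

not P = not True = False
not P -> R = False -> True = True
not (not P -> R) = not True = False
S and Q = False and False = False
not (not P -> R) and (S and Q) = False and False = False
not (not (not P -> R) and (S and Q)) = not False = True

true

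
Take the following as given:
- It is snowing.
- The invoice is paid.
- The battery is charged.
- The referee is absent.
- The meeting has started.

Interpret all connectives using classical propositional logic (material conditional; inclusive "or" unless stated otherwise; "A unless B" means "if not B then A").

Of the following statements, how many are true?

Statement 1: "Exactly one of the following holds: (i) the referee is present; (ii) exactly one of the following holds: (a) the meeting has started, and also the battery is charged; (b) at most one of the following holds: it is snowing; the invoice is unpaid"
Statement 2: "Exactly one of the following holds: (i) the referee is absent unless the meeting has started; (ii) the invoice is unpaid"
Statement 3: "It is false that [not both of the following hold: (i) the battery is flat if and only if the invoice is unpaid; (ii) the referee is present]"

1

Let S = "the referee is present" (F), U = "the meeting has started" (T), R = "the battery is charged" (T), P = "it is snowing" (T), Q = "the invoice is paid" (T).

Statement 1: Formalization: S xor ((U & R) xor (P nand ~Q))

U & R = T & T = T
~Q = ~T = F
P nand ~Q = T nand F = T
(U & R) xor (P nand ~Q) = T xor T = F
S xor ((U & R) xor (P nand ~Q)) = F xor F = F
So Statement 1 is false.

Statement 2: In symbols: (~S | U) xor ~Q

~S = ~F = T
~S | U = T | T = T
~Q = ~T = F
(~S | U) xor ~Q = T xor F = T
Hence Statement 2 is true.

Statement 3: Formalization: ~((~R <-> ~Q) nand S)

~R = ~T = F
~Q = ~T = F
~R <-> ~Q = F <-> F = T
(~R <-> ~Q) nand S = T nand F = T
~((~R <-> ~Q) nand S) = ~T = F
So Statement 3 is false.

Count: 1.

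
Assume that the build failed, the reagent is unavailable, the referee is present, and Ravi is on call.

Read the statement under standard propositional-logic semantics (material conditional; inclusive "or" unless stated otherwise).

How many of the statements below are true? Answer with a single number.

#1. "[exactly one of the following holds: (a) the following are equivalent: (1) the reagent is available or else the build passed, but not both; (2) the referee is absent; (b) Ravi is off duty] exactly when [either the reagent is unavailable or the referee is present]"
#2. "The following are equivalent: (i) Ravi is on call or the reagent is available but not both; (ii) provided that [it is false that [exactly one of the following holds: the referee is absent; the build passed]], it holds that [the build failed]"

2

Let V = "the reagent is available" (F), K = "the build passed" (F), W = "the referee is present" (T), M = "Ravi is on call" (T).

#1: This is (((V ⊕ K) ↔ ¬W) ⊕ ¬M) ↔ (¬V ∨ W).

V ⊕ K = F ⊕ F = F
¬W = ¬T = F
(V ⊕ K) ↔ ¬W = F ↔ F = T
¬M = ¬T = F
((V ⊕ K) ↔ ¬W) ⊕ ¬M = T ⊕ F = T
¬V = ¬F = T
¬V ∨ W = T ∨ T = T
(((V ⊕ K) ↔ ¬W) ⊕ ¬M) ↔ (¬V ∨ W) = T ↔ T = T
Hence #1 is true.

#2: In symbols: (M ⊕ V) ↔ (¬(¬W ⊕ K) → ¬K)

M ⊕ V = T ⊕ F = T
¬W = ¬T = F
¬W ⊕ K = F ⊕ F = F
¬(¬W ⊕ K) = ¬F = T
¬K = ¬F = T
¬(¬W ⊕ K) → ¬K = T → T = T
(M ⊕ V) ↔ (¬(¬W ⊕ K) → ¬K) = T ↔ T = T
Thus #2 is true.

2 of the 2 statements are true (#1, #2).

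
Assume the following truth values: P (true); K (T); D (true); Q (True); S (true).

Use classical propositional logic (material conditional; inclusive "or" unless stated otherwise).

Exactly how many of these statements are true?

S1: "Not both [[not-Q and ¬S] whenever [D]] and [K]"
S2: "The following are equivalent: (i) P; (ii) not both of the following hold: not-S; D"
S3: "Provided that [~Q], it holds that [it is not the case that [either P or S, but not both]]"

3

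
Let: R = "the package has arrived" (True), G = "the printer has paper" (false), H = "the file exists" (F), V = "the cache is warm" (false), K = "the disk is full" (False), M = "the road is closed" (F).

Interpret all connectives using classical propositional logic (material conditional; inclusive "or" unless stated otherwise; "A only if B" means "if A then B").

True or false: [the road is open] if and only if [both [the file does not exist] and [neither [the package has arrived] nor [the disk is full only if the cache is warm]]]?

Formalization: ¬M ↔ (¬H ∧ (R ↓ (K → V)))

¬M = ¬F = T
¬H = ¬F = T
K → V = F → F = T
R ↓ (K → V) = T ↓ T = F
¬H ∧ (R ↓ (K → V)) = T ∧ F = F
¬M ↔ (¬H ∧ (R ↓ (K → V))) = T ↔ F = F

The statement is false.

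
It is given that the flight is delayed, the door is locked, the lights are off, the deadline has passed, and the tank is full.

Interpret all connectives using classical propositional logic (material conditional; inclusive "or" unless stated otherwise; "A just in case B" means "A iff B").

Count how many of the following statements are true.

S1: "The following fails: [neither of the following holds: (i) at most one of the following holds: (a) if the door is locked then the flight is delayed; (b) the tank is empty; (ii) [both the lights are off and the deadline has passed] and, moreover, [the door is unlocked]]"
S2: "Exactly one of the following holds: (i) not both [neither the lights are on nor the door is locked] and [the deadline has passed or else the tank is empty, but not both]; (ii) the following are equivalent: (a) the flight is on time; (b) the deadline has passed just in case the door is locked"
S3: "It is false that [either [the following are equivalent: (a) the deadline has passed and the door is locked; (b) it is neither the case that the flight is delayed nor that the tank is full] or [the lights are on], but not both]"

Let R = "the door is locked" (T), D = "the flight is delayed" (T), U = "the tank is full" (T), G = "the lights are on" (F), W = "the deadline has passed" (T).

S1: Parsed as ~(((R -> D) nand ~U) nor ((~G & W) & ~R))

R -> D = T -> T = T
~U = ~T = F
(R -> D) nand ~U = T nand F = T
~G = ~F = T
~G & W = T & T = T
~R = ~T = F
(~G & W) & ~R = T & F = F
((R -> D) nand ~U) nor ((~G & W) & ~R) = T nor F = F
~(((R -> D) nand ~U) nor ((~G & W) & ~R)) = ~F = T
Thus S1 is true.

S2: Parsed as ((G nor R) nand (W xor ~U)) xor (~D <-> (W <-> R))

G nor R = F nor T = F
~U = ~T = F
W xor ~U = T xor F = T
(G nor R) nand (W xor ~U) = F nand T = T
~D = ~T = F
W <-> R = T <-> T = T
~D <-> (W <-> R) = F <-> T = F
((G nor R) nand (W xor ~U)) xor (~D <-> (W <-> R)) = T xor F = T
Hence S2 is true.

S3: Formalization: ~(((W & R) <-> (D nor U)) xor G)

W & R = T & T = T
D nor U = T nor T = F
(W & R) <-> (D nor U) = T <-> F = F
((W & R) <-> (D nor U)) xor G = F xor F = F
~(((W & R) <-> (D nor U)) xor G) = ~F = T
So S3 is true.

True statements: 3 (S1, S2, S3).

3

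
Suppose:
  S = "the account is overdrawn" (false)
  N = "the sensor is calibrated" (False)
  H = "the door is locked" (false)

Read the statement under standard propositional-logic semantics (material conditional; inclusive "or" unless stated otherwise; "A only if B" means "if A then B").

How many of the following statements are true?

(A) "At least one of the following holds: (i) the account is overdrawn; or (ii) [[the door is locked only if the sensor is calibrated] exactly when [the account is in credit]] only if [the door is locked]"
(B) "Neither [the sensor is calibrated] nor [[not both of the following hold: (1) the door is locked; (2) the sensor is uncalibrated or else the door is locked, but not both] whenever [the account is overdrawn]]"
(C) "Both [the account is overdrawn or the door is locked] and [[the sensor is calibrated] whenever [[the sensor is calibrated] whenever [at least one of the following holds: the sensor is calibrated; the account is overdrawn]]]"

0

(A): This is S or (((H -> N) iff not S) -> H).

H -> N = False -> False = True
not S = not False = True
(H -> N) iff not S = True iff True = True
((H -> N) iff not S) -> H = True -> False = False
S or (((H -> N) iff not S) -> H) = False or False = False
Hence (A) is false.

(B): Parsed as N nor (S -> (H nand (not N xor H)))

not N = not False = True
not N xor H = True xor False = True
H nand (not N xor H) = False nand True = True
S -> (H nand (not N xor H)) = False -> True = True
N nor (S -> (H nand (not N xor H))) = False nor True = False
Hence (B) is false.

(C): In symbols: (S or H) and (((N or S) -> N) -> N)

S or H = False or False = False
N or S = False or False = False
(N or S) -> N = False -> False = True
((N or S) -> N) -> N = True -> False = False
(S or H) and (((N or S) -> N) -> N) = False and False = False
Hence (C) is false.

0 of the 3 statements are true (none).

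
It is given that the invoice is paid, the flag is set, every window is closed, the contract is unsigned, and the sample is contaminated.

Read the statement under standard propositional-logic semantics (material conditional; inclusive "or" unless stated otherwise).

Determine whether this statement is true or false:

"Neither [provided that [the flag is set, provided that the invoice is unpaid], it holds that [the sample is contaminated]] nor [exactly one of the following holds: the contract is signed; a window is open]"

Let P = "the invoice is paid" (T), Q = "the flag is set" (T), U = "the sample is contaminated" (T), S = "the contract is signed" (F), R = "a window is open" (F).
In symbols: ((¬P → Q) → U) ↓ (S ⊕ R)

¬P = ¬T = F
¬P → Q = F → T = T
(¬P → Q) → U = T → T = T
S ⊕ R = F ⊕ F = F
((¬P → Q) → U) ↓ (S ⊕ R) = T ↓ F = F

false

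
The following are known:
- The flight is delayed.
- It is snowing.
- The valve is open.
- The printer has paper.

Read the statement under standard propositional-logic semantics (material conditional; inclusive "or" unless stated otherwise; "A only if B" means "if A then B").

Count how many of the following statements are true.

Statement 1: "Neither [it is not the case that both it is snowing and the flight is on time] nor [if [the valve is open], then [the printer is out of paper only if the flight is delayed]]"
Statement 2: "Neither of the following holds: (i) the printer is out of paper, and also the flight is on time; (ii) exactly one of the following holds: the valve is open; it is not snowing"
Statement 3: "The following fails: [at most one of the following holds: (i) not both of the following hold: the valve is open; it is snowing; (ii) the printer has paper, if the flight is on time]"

Let U = "it is snowing" (T), D = "the flight is delayed" (T), N = "the valve is open" (T), M = "the printer has paper" (T).

Statement 1: Formalization: (U ↑ ¬D) ↓ (N → (¬M → D))

¬D = ¬T = F
U ↑ ¬D = T ↑ F = T
¬M = ¬T = F
¬M → D = F → T = T
N → (¬M → D) = T → T = T
(U ↑ ¬D) ↓ (N → (¬M → D)) = T ↓ T = F
So Statement 1 is false.

Statement 2: This is (¬M ∧ ¬D) ↓ (N ⊕ ¬U).

¬M = ¬T = F
¬D = ¬T = F
¬M ∧ ¬D = F ∧ F = F
¬U = ¬T = F
N ⊕ ¬U = T ⊕ F = T
(¬M ∧ ¬D) ↓ (N ⊕ ¬U) = F ↓ T = F
So Statement 2 is false.

Statement 3: Formalization: ¬((N ↑ U) ↑ (¬D → M))

N ↑ U = T ↑ T = F
¬D = ¬T = F
¬D → M = F → T = T
(N ↑ U) ↑ (¬D → M) = F ↑ T = T
¬((N ↑ U) ↑ (¬D → M)) = ¬T = F
Thus Statement 3 is false.

Count: 0.

0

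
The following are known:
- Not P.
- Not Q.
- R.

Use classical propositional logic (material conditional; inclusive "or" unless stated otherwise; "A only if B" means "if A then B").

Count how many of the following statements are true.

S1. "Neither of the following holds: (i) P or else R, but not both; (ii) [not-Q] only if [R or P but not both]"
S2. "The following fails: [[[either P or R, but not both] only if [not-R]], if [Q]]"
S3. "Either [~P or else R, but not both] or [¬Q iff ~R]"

S1: This is (P ⊕ R) ↓ (¬Q → (R ⊕ P)).

P ⊕ R = F ⊕ T = T
¬Q = ¬F = T
R ⊕ P = T ⊕ F = T
¬Q → (R ⊕ P) = T → T = T
(P ⊕ R) ↓ (¬Q → (R ⊕ P)) = T ↓ T = F
Hence S1 is false.

S2: Parsed as ¬(Q → ((P ⊕ R) → ¬R))

P ⊕ R = F ⊕ T = T
¬R = ¬T = F
(P ⊕ R) → ¬R = T → F = F
Q → ((P ⊕ R) → ¬R) = F → F = T
¬(Q → ((P ⊕ R) → ¬R)) = ¬T = F
Thus S2 is false.

S3: In symbols: (¬P ⊕ R) ∨ (¬Q ↔ ¬R)

¬P = ¬F = T
¬P ⊕ R = T ⊕ T = F
¬Q = ¬F = T
¬R = ¬T = F
¬Q ↔ ¬R = T ↔ F = F
(¬P ⊕ R) ∨ (¬Q ↔ ¬R) = F ∨ F = F
So S3 is false.

Count: 0.

0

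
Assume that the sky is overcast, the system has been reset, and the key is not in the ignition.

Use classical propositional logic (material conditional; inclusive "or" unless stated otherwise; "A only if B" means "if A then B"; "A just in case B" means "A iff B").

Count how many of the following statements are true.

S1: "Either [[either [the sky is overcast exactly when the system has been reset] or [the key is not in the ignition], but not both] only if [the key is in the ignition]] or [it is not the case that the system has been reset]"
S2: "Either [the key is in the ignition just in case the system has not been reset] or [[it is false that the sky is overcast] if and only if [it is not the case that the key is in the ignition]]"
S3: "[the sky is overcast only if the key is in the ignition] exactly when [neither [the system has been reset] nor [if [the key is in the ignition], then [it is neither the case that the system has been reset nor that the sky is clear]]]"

Let S = "the sky is overcast" (T), R = "the system has been reset" (T), P = "the key is in the ignition" (F).

S1: Formalization: (((S ↔ R) ⊕ ¬P) → P) ∨ ¬R

S ↔ R = T ↔ T = T
¬P = ¬F = T
(S ↔ R) ⊕ ¬P = T ⊕ T = F
((S ↔ R) ⊕ ¬P) → P = F → F = T
¬R = ¬T = F
(((S ↔ R) ⊕ ¬P) → P) ∨ ¬R = T ∨ F = T
So S1 is true.

S2: Parsed as (P ↔ ¬R) ∨ (¬S ↔ ¬P)

¬R = ¬T = F
P ↔ ¬R = F ↔ F = T
¬S = ¬T = F
¬P = ¬F = T
¬S ↔ ¬P = F ↔ T = F
(P ↔ ¬R) ∨ (¬S ↔ ¬P) = T ∨ F = T
Hence S2 is true.

S3: Formalization: (S → P) ↔ (R ↓ (P → (R ↓ ¬S)))

S → P = T → F = F
¬S = ¬T = F
R ↓ ¬S = T ↓ F = F
P → (R ↓ ¬S) = F → F = T
R ↓ (P → (R ↓ ¬S)) = T ↓ T = F
(S → P) ↔ (R ↓ (P → (R ↓ ¬S))) = F ↔ F = T
Hence S3 is true.

True statements: 3 (S1, S2, S3).

3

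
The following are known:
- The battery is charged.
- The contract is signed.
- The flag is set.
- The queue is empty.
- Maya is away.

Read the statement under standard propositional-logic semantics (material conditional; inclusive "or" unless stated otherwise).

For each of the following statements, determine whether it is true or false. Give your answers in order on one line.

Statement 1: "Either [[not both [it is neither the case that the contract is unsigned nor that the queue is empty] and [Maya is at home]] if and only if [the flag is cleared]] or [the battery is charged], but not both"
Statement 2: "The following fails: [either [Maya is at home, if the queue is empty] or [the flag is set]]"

Let S = "the contract is signed" (T), V = "the queue is empty" (T), W = "Maya is at home" (F), M = "the flag is set" (T), U = "the battery is charged" (T).

Statement 1: In symbols: (((¬S ↓ V) ↑ W) ↔ ¬M) ⊕ U

¬S = ¬T = F
¬S ↓ V = F ↓ T = F
(¬S ↓ V) ↑ W = F ↑ F = T
¬M = ¬T = F
((¬S ↓ V) ↑ W) ↔ ¬M = T ↔ F = F
(((¬S ↓ V) ↑ W) ↔ ¬M) ⊕ U = F ⊕ T = T
Hence Statement 1 is true.

Statement 2: Formalization: ¬((V → W) ∨ M)

V → W = T → F = F
(V → W) ∨ M = F ∨ T = T
¬((V → W) ∨ M) = ¬T = F
So Statement 2 is false.

Statement 1 T, Statement 2 F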